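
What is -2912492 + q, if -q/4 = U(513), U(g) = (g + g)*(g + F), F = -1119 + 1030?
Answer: -4652588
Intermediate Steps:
F = -89
U(g) = 2*g*(-89 + g) (U(g) = (g + g)*(g - 89) = (2*g)*(-89 + g) = 2*g*(-89 + g))
q = -1740096 (q = -8*513*(-89 + 513) = -8*513*424 = -4*435024 = -1740096)
-2912492 + q = -2912492 - 1740096 = -4652588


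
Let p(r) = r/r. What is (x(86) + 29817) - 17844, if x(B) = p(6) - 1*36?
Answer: 11938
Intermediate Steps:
p(r) = 1
x(B) = -35 (x(B) = 1 - 1*36 = 1 - 36 = -35)
(x(86) + 29817) - 17844 = (-35 + 29817) - 17844 = 29782 - 17844 = 11938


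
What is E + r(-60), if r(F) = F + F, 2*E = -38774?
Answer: -19507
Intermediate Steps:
E = -19387 (E = (½)*(-38774) = -19387)
r(F) = 2*F
E + r(-60) = -19387 + 2*(-60) = -19387 - 120 = -19507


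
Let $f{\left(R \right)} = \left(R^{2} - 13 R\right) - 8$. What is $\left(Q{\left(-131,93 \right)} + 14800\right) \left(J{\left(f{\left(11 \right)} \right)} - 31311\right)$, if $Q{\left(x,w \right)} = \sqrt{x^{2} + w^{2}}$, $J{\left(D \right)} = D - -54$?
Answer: $-463047600 - 31287 \sqrt{25810} \approx -4.6807 \cdot 10^{8}$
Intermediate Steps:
$f{\left(R \right)} = -8 + R^{2} - 13 R$
$J{\left(D \right)} = 54 + D$ ($J{\left(D \right)} = D + 54 = 54 + D$)
$Q{\left(x,w \right)} = \sqrt{w^{2} + x^{2}}$
$\left(Q{\left(-131,93 \right)} + 14800\right) \left(J{\left(f{\left(11 \right)} \right)} - 31311\right) = \left(\sqrt{93^{2} + \left(-131\right)^{2}} + 14800\right) \left(\left(54 - \left(151 - 121\right)\right) - 31311\right) = \left(\sqrt{8649 + 17161} + 14800\right) \left(\left(54 - 30\right) - 31311\right) = \left(\sqrt{25810} + 14800\right) \left(\left(54 - 30\right) - 31311\right) = \left(14800 + \sqrt{25810}\right) \left(24 - 31311\right) = \left(14800 + \sqrt{25810}\right) \left(-31287\right) = -463047600 - 31287 \sqrt{25810}$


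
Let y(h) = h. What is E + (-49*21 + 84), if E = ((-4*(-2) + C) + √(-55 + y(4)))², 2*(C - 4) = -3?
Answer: -3543/4 + 21*I*√51 ≈ -885.75 + 149.97*I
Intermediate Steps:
C = 5/2 (C = 4 + (½)*(-3) = 4 - 3/2 = 5/2 ≈ 2.5000)
E = (21/2 + I*√51)² (E = ((-4*(-2) + 5/2) + √(-55 + 4))² = ((8 + 5/2) + √(-51))² = (21/2 + I*√51)² ≈ 59.25 + 149.97*I)
E + (-49*21 + 84) = (237/4 + 21*I*√51) + (-49*21 + 84) = (237/4 + 21*I*√51) + (-1029 + 84) = (237/4 + 21*I*√51) - 945 = -3543/4 + 21*I*√51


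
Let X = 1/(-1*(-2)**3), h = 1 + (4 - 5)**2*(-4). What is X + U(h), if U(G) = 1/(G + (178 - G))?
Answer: 93/712 ≈ 0.13062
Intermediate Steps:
h = -3 (h = 1 + (-1)**2*(-4) = 1 + 1*(-4) = 1 - 4 = -3)
X = 1/8 (X = 1/(-1*(-8)) = 1/8 ≈ 0.12500)
U(G) = 1/178
X + U(h) = 1/8 + 1/178 = 93/712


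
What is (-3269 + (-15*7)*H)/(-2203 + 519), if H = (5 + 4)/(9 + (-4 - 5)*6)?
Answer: 812/421 ≈ 1.9287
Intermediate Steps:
H = -1/5 (H = 9/(9 - 9*6) = 9/(9 - 54) = 9/(-45) = 9*(-1/45) = -1/5 ≈ -0.20000)
(-3269 + (-15*7)*H)/(-2203 + 519) = (-3269 - 15*7*(-1/5))/(-2203 + 519) = (-3269 - 105*(-1/5))/(-1684) = (-3269 + 21)*(-1/1684) = -3248*(-1/1684) = 812/421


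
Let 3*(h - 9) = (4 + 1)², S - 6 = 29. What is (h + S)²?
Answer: 24649/9 ≈ 2738.8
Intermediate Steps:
S = 35 (S = 6 + 29 = 35)
h = 52/3 (h = 9 + (4 + 1)²/3 = 9 + (⅓)*5² = 9 + (⅓)*25 = 9 + 25/3 = 52/3 ≈ 17.333)
(h + S)² = (52/3 + 35)² = (157/3)² = 24649/9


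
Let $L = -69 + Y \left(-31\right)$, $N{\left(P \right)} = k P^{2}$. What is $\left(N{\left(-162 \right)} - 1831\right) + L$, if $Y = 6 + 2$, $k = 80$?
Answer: $2097372$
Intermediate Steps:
$Y = 8$
$N{\left(P \right)} = 80 P^{2}$
$L = -317$ ($L = -69 + 8 \left(-31\right) = -69 - 248 = -317$)
$\left(N{\left(-162 \right)} - 1831\right) + L = \left(80 \left(-162\right)^{2} - 1831\right) - 317 = \left(80 \cdot 26244 - 1831\right) - 317 = \left(2099520 - 1831\right) - 317 = 2097689 - 317 = 2097372$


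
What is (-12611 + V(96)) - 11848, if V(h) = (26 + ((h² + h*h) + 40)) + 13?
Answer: -5948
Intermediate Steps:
V(h) = 79 + 2*h² (V(h) = (26 + ((h² + h²) + 40)) + 13 = (26 + (2*h² + 40)) + 13 = (26 + (40 + 2*h²)) + 13 = (66 + 2*h²) + 13 = 79 + 2*h²)
(-12611 + V(96)) - 11848 = (-12611 + (79 + 2*96²)) - 11848 = (-12611 + (79 + 2*9216)) - 11848 = (-12611 + (79 + 18432)) - 11848 = (-12611 + 18511) - 11848 = 5900 - 11848 = -5948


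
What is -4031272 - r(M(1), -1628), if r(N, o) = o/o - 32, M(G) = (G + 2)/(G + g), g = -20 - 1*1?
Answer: -4031241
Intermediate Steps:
g = -21 (g = -20 - 1 = -21)
M(G) = (2 + G)/(-21 + G) (M(G) = (G + 2)/(G - 21) = (2 + G)/(-21 + G))
r(N, o) = -31 (r(N, o) = 1 - 32 = -31)
-4031272 - r(M(1), -1628) = -4031272 - 1*(-31) = -4031272 + 31 = -4031241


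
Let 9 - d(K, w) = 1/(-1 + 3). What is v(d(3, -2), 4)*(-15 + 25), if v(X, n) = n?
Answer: 40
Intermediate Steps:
d(K, w) = 17/2 (d(K, w) = 9 - 1/(-1 + 3) = 9 - 1/2 = 9 - 1*½ = 9 - ½ = 17/2)
v(d(3, -2), 4)*(-15 + 25) = 4*(-15 + 25) = 4*10 = 40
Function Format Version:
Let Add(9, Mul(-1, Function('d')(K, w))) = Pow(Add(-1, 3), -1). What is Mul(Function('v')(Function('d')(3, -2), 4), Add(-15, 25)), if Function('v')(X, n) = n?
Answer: 40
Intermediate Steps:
Function('d')(K, w) = Rational(17, 2) (Function('d')(K, w) = Add(9, Mul(-1, Pow(Add(-1, 3), -1))) = Add(9, Mul(-1, Pow(2, -1))) = Add(9, Mul(-1, Rational(1, 2))) = Add(9, Rational(-1, 2)) = Rational(17, 2))
Mul(Function('v')(Function('d')(3, -2), 4), Add(-15, 25)) = Mul(4, Add(-15, 25)) = Mul(4, 10) = 40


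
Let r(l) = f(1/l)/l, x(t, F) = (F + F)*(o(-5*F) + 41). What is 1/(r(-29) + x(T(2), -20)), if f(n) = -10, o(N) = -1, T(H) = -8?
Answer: -29/46390 ≈ -0.00062513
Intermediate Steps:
x(t, F) = 80*F (x(t, F) = (F + F)*(-1 + 41) = (2*F)*40 = 80*F)
r(l) = -10/l
1/(r(-29) + x(T(2), -20)) = 1/(-10/(-29) + 80*(-20)) = 1/(-10*(-1/29) - 1600) = 1/(10/29 - 1600) = 1/(-46390/29) = -29/46390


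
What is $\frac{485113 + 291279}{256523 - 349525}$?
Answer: $- \frac{388196}{46501} \approx -8.3481$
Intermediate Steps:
$\frac{485113 + 291279}{256523 - 349525} = \frac{776392}{-93002} = 776392 \left(- \frac{1}{93002}\right) = - \frac{388196}{46501}$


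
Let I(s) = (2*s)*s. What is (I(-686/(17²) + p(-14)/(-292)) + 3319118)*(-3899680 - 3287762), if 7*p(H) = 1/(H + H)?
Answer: -1631593851067051669042621305/68393296960576 ≈ -2.3856e+13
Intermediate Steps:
p(H) = 1/(14*H) (p(H) = 1/(7*(H + H)) = 1/(7*((2*H))) = (1/(2*H))/7 = 1/(14*H))
I(s) = 2*s²
(I(-686/(17²) + p(-14)/(-292)) + 3319118)*(-3899680 - 3287762) = (2*(-686/(17²) + ((1/14)/(-14))/(-292))² + 3319118)*(-3899680 - 3287762) = (2*(-686/289 + ((1/14)*(-1/14))*(-1/292))² + 3319118)*(-7187442) = (2*(-686*1/289 - 1/196*(-1/292))² + 3319118)*(-7187442) = (2*(-686/289 + 1/57232)² + 3319118)*(-7187442) = (2*(-39260863/16540048)² + 3319118)*(-7187442) = (2*(1541415363504769/273573187842304) + 3319118)*(-7187442) = (1541415363504769/136786593921152 + 3319118)*(-7187442) = (454012387457749688705/136786593921152)*(-7187442) = -1631593851067051669042621305/68393296960576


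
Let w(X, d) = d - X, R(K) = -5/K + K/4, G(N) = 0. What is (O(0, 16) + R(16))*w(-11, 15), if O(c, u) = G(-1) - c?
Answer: 767/8 ≈ 95.875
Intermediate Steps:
R(K) = -5/K + K/4 (R(K) = -5/K + K*(¼) = -5/K + K/4)
O(c, u) = -c (O(c, u) = 0 - c = -c)
(O(0, 16) + R(16))*w(-11, 15) = (-1*0 + (-5/16 + (¼)*16))*(15 - 1*(-11)) = (0 + (-5*1/16 + 4))*(15 + 11) = (0 + (-5/16 + 4))*26 = (0 + 59/16)*26 = (59/16)*26 = 767/8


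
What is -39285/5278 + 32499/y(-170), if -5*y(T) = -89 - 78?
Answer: 851088015/881426 ≈ 965.58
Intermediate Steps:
y(T) = 167/5 (y(T) = -(-89 - 78)/5 = -⅕*(-167) = 167/5)
-39285/5278 + 32499/y(-170) = -39285/5278 + 32499/(167/5) = -39285*1/5278 + 32499*(5/167) = -39285/5278 + 162495/167 = 851088015/881426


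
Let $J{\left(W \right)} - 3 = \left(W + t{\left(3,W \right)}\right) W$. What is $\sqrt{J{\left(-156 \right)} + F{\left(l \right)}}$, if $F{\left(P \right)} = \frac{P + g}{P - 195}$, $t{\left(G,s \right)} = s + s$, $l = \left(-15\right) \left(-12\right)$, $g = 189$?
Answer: $\frac{6 \sqrt{50685}}{5} \approx 270.16$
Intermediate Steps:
$l = 180$
$t{\left(G,s \right)} = 2 s$
$J{\left(W \right)} = 3 + 3 W^{2}$ ($J{\left(W \right)} = 3 + \left(W + 2 W\right) W = 3 + 3 W W = 3 + 3 W^{2}$)
$F{\left(P \right)} = \frac{189 + P}{-195 + P}$ ($F{\left(P \right)} = \frac{P + 189}{P - 195} = \frac{189 + P}{-195 + P}$)
$\sqrt{J{\left(-156 \right)} + F{\left(l \right)}} = \sqrt{\left(3 + 3 \left(-156\right)^{2}\right) + \frac{189 + 180}{-195 + 180}} = \sqrt{\left(3 + 3 \cdot 24336\right) + \frac{1}{-15} \cdot 369} = \sqrt{\left(3 + 73008\right) - \frac{123}{5}} = \sqrt{73011 - \frac{123}{5}} = \sqrt{\frac{364932}{5}} = \frac{6 \sqrt{50685}}{5}$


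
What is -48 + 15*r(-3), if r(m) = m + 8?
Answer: 27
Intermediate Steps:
r(m) = 8 + m
-48 + 15*r(-3) = -48 + 15*(8 - 3) = -48 + 15*5 = -48 + 75 = 27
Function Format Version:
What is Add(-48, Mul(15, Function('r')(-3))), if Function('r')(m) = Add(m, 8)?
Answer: 27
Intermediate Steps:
Function('r')(m) = Add(8, m)
Add(-48, Mul(15, Function('r')(-3))) = Add(-48, Mul(15, Add(8, -3))) = Add(-48, Mul(15, 5)) = Add(-48, 75) = 27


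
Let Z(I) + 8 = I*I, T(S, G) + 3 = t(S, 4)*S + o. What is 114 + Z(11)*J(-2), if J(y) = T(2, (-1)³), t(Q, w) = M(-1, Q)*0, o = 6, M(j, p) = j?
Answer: 453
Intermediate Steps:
t(Q, w) = 0 (t(Q, w) = -1*0 = 0)
T(S, G) = 3 (T(S, G) = -3 + (0*S + 6) = -3 + (0 + 6) = -3 + 6 = 3)
J(y) = 3
Z(I) = -8 + I² (Z(I) = -8 + I*I = -8 + I²)
114 + Z(11)*J(-2) = 114 + (-8 + 11²)*3 = 114 + (-8 + 121)*3 = 114 + 113*3 = 114 + 339 = 453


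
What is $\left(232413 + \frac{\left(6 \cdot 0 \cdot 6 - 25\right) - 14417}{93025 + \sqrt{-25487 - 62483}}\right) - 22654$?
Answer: $\frac{363039642096311}{1730747719} + \frac{14442 i \sqrt{87970}}{8653738595} \approx 2.0976 \cdot 10^{5} + 0.00049498 i$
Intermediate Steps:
$\left(232413 + \frac{\left(6 \cdot 0 \cdot 6 - 25\right) - 14417}{93025 + \sqrt{-25487 - 62483}}\right) - 22654 = \left(232413 + \frac{\left(6 \cdot 0 - 25\right) - 14417}{93025 + \sqrt{-87970}}\right) - 22654 = \left(232413 + \frac{\left(0 - 25\right) - 14417}{93025 + i \sqrt{87970}}\right) - 22654 = \left(232413 + \frac{-25 - 14417}{93025 + i \sqrt{87970}}\right) - 22654 = \left(232413 - \frac{14442}{93025 + i \sqrt{87970}}\right) - 22654 = 209759 - \frac{14442}{93025 + i \sqrt{87970}}$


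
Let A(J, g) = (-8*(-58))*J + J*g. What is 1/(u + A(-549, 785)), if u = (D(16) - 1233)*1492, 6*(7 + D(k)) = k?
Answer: -3/7595407 ≈ -3.9498e-7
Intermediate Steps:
D(k) = -7 + k/6
A(J, g) = 464*J + J*g
u = -5538304/3 (u = ((-7 + (⅙)*16) - 1233)*1492 = ((-7 + 8/3) - 1233)*1492 = (-13/3 - 1233)*1492 = -3712/3*1492 = -5538304/3 ≈ -1.8461e+6)
1/(u + A(-549, 785)) = 1/(-5538304/3 - 549*(464 + 785)) = 1/(-5538304/3 - 549*1249) = 1/(-5538304/3 - 685701) = 1/(-7595407/3) = -3/7595407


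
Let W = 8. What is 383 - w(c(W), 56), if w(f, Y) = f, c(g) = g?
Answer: 375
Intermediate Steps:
383 - w(c(W), 56) = 383 - 1*8 = 383 - 8 = 375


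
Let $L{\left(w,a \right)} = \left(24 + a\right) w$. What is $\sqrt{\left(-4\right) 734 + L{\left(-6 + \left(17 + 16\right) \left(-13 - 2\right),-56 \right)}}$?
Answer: $2 \sqrt{3274} \approx 114.44$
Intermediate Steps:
$L{\left(w,a \right)} = w \left(24 + a\right)$
$\sqrt{\left(-4\right) 734 + L{\left(-6 + \left(17 + 16\right) \left(-13 - 2\right),-56 \right)}} = \sqrt{\left(-4\right) 734 + \left(-6 + \left(17 + 16\right) \left(-13 - 2\right)\right) \left(24 - 56\right)} = \sqrt{-2936 + \left(-6 + 33 \left(-15\right)\right) \left(-32\right)} = \sqrt{-2936 + \left(-6 - 495\right) \left(-32\right)} = \sqrt{-2936 - -16032} = \sqrt{-2936 + 16032} = \sqrt{13096} = 2 \sqrt{3274}$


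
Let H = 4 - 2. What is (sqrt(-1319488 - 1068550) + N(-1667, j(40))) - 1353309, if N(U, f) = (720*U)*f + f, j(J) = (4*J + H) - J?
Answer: -147782467 + I*sqrt(2388038) ≈ -1.4778e+8 + 1545.3*I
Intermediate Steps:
H = 2
j(J) = 2 + 3*J (j(J) = (4*J + 2) - J = (2 + 4*J) - J = 2 + 3*J)
N(U, f) = f + 720*U*f (N(U, f) = 720*U*f + f = f + 720*U*f)
(sqrt(-1319488 - 1068550) + N(-1667, j(40))) - 1353309 = (sqrt(-1319488 - 1068550) + (2 + 3*40)*(1 + 720*(-1667))) - 1353309 = (sqrt(-2388038) + (2 + 120)*(1 - 1200240)) - 1353309 = (I*sqrt(2388038) + 122*(-1200239)) - 1353309 = (I*sqrt(2388038) - 146429158) - 1353309 = (-146429158 + I*sqrt(2388038)) - 1353309 = -147782467 + I*sqrt(2388038)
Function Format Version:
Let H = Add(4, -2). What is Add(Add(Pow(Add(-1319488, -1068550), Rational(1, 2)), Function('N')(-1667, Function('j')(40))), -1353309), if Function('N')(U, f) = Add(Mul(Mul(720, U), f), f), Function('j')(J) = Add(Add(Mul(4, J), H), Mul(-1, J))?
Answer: Add(-147782467, Mul(I, Pow(2388038, Rational(1, 2)))) ≈ Add(-1.4778e+8, Mul(1545.3, I))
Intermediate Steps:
H = 2
Function('j')(J) = Add(2, Mul(3, J)) (Function('j')(J) = Add(Add(Mul(4, J), 2), Mul(-1, J)) = Add(Add(2, Mul(4, J)), Mul(-1, J)) = Add(2, Mul(3, J)))
Function('N')(U, f) = Add(f, Mul(720, U, f)) (Function('N')(U, f) = Add(Mul(720, U, f), f) = Add(f, Mul(720, U, f)))
Add(Add(Pow(Add(-1319488, -1068550), Rational(1, 2)), Function('N')(-1667, Function('j')(40))), -1353309) = Add(Add(Pow(Add(-1319488, -1068550), Rational(1, 2)), Mul(Add(2, Mul(3, 40)), Add(1, Mul(720, -1667)))), -1353309) = Add(Add(Pow(-2388038, Rational(1, 2)), Mul(Add(2, 120), Add(1, -1200240))), -1353309) = Add(Add(Mul(I, Pow(2388038, Rational(1, 2))), Mul(122, -1200239)), -1353309) = Add(Add(Mul(I, Pow(2388038, Rational(1, 2))), -146429158), -1353309) = Add(Add(-146429158, Mul(I, Pow(2388038, Rational(1, 2)))), -1353309) = Add(-147782467, Mul(I, Pow(2388038, Rational(1, 2))))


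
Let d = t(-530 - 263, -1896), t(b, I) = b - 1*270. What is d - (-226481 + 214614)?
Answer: 10804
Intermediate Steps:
t(b, I) = -270 + b (t(b, I) = b - 270 = -270 + b)
d = -1063 (d = -270 + (-530 - 263) = -270 - 793 = -1063)
d - (-226481 + 214614) = -1063 - (-226481 + 214614) = -1063 - 1*(-11867) = -1063 + 11867 = 10804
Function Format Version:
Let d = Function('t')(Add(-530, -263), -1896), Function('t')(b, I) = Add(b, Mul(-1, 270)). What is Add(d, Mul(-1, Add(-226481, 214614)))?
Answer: 10804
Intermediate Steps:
Function('t')(b, I) = Add(-270, b) (Function('t')(b, I) = Add(b, -270) = Add(-270, b))
d = -1063 (d = Add(-270, Add(-530, -263)) = Add(-270, -793) = -1063)
Add(d, Mul(-1, Add(-226481, 214614))) = Add(-1063, Mul(-1, Add(-226481, 214614))) = Add(-1063, Mul(-1, -11867)) = Add(-1063, 11867) = 10804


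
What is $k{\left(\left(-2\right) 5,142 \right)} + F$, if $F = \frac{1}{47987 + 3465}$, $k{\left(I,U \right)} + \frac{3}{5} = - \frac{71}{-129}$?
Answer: $- \frac{1645819}{33186540} \approx -0.049593$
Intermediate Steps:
$k{\left(I,U \right)} = - \frac{32}{645}$ ($k{\left(I,U \right)} = - \frac{3}{5} - \frac{71}{-129} = - \frac{3}{5} - - \frac{71}{129} = - \frac{3}{5} + \frac{71}{129} = - \frac{32}{645}$)
$F = \frac{1}{51452} \approx 1.9436 \cdot 10^{-5}$
$k{\left(\left(-2\right) 5,142 \right)} + F = - \frac{32}{645} + \frac{1}{51452} = - \frac{1645819}{33186540}$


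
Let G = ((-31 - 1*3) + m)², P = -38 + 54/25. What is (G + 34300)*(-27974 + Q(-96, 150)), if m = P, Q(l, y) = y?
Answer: -681298909184/625 ≈ -1.0901e+9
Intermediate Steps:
P = -896/25 (P = -38 + 54*(1/25) = -38 + 54/25 = -896/25 ≈ -35.840)
m = -896/25 ≈ -35.840
G = 3048516/625 (G = ((-31 - 1*3) - 896/25)² = ((-31 - 3) - 896/25)² = (-34 - 896/25)² = (-1746/25)² = 3048516/625 ≈ 4877.6)
(G + 34300)*(-27974 + Q(-96, 150)) = (3048516/625 + 34300)*(-27974 + 150) = (24486016/625)*(-27824) = -681298909184/625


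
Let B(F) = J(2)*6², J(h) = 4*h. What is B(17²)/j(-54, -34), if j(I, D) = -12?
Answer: -24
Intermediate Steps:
B(F) = 288 (B(F) = (4*2)*6² = 8*36 = 288)
B(17²)/j(-54, -34) = 288/(-12) = 288*(-1/12) = -24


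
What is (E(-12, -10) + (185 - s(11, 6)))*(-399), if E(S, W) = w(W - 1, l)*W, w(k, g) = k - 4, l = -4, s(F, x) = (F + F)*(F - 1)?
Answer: -45885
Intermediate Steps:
s(F, x) = 2*F*(-1 + F) (s(F, x) = (2*F)*(-1 + F) = 2*F*(-1 + F))
w(k, g) = -4 + k
E(S, W) = W*(-5 + W) (E(S, W) = (-4 + (W - 1))*W = (-4 + (-1 + W))*W = (-5 + W)*W = W*(-5 + W))
(E(-12, -10) + (185 - s(11, 6)))*(-399) = (-10*(-5 - 10) + (185 - 2*11*(-1 + 11)))*(-399) = (-10*(-15) + (185 - 2*11*10))*(-399) = (150 + (185 - 1*220))*(-399) = (150 + (185 - 220))*(-399) = (150 - 35)*(-399) = 115*(-399) = -45885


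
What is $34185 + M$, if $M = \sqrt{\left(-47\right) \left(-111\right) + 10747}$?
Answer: $34185 + 2 \sqrt{3991} \approx 34311.0$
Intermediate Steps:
$M = 2 \sqrt{3991}$ ($M = \sqrt{5217 + 10747} = \sqrt{15964} = 2 \sqrt{3991} \approx 126.35$)
$34185 + M = 34185 + 2 \sqrt{3991}$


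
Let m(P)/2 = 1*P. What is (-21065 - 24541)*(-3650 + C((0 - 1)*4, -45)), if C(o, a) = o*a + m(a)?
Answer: 162357360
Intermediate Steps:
m(P) = 2*P (m(P) = 2*(1*P) = 2*P)
C(o, a) = 2*a + a*o (C(o, a) = o*a + 2*a = a*o + 2*a = 2*a + a*o)
(-21065 - 24541)*(-3650 + C((0 - 1)*4, -45)) = (-21065 - 24541)*(-3650 - 45*(2 + (0 - 1)*4)) = -45606*(-3650 - 45*(2 - 1*4)) = -45606*(-3650 - 45*(2 - 4)) = -45606*(-3650 - 45*(-2)) = -45606*(-3650 + 90) = -45606*(-3560) = 162357360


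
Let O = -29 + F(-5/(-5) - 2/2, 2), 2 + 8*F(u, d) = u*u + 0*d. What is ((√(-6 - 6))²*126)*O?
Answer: 44226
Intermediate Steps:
F(u, d) = -¼ + u²/8 (F(u, d) = -¼ + (u*u + 0*d)/8 = -¼ + (u² + 0)/8 = -¼ + u²/8)
O = -117/4 (O = -29 + (-¼ + (-5/(-5) - 2/2)²/8) = -29 + (-¼ + (-5*(-⅕) - 2*½)²/8) = -29 + (-¼ + (1 - 1)²/8) = -29 + (-¼ + (⅛)*0²) = -29 + (-¼ + (⅛)*0) = -29 + (-¼ + 0) = -29 - ¼ = -117/4 ≈ -29.250)
((√(-6 - 6))²*126)*O = ((√(-6 - 6))²*126)*(-117/4) = ((√(-12))²*126)*(-117/4) = ((2*I*√3)²*126)*(-117/4) = -12*126*(-117/4) = -1512*(-117/4) = 44226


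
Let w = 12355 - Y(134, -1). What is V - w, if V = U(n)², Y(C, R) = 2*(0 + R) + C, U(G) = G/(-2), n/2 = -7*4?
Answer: -11439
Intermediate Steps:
n = -56 (n = 2*(-7*4) = 2*(-28) = -56)
U(G) = -G/2 (U(G) = G*(-½) = -G/2)
Y(C, R) = C + 2*R (Y(C, R) = 2*R + C = C + 2*R)
V = 784 (V = (-½*(-56))² = 28² = 784)
w = 12223 (w = 12355 - (134 + 2*(-1)) = 12355 - (134 - 2) = 12355 - 1*132 = 12355 - 132 = 12223)
V - w = 784 - 1*12223 = 784 - 12223 = -11439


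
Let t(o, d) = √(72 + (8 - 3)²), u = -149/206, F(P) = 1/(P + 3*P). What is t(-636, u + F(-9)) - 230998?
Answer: -230998 + √97 ≈ -2.3099e+5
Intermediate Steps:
F(P) = 1/(4*P)
u = -149/206 (u = -149*1/206 = -149/206 ≈ -0.72330)
t(o, d) = √97 (t(o, d) = √(72 + 5²) = √(72 + 25) = √97)
t(-636, u + F(-9)) - 230998 = √97 - 230998 = -230998 + √97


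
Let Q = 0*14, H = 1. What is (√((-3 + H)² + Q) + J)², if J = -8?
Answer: 36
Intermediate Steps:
Q = 0
(√((-3 + H)² + Q) + J)² = (√((-3 + 1)² + 0) - 8)² = (√((-2)² + 0) - 8)² = (√(4 + 0) - 8)² = (√4 - 8)² = (2 - 8)² = (-6)² = 36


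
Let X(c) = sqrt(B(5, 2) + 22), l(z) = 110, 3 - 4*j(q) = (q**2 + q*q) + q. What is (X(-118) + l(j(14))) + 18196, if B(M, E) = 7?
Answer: 18306 + sqrt(29) ≈ 18311.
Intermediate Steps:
j(q) = 3/4 - q**2/2 - q/4 (j(q) = 3/4 - ((q**2 + q*q) + q)/4 = 3/4 - ((q**2 + q**2) + q)/4 = 3/4 - (2*q**2 + q)/4 = 3/4 - (q + 2*q**2)/4 = 3/4 + (-q**2/2 - q/4) = 3/4 - q**2/2 - q/4)
X(c) = sqrt(29) (X(c) = sqrt(7 + 22) = sqrt(29))
(X(-118) + l(j(14))) + 18196 = (sqrt(29) + 110) + 18196 = (110 + sqrt(29)) + 18196 = 18306 + sqrt(29)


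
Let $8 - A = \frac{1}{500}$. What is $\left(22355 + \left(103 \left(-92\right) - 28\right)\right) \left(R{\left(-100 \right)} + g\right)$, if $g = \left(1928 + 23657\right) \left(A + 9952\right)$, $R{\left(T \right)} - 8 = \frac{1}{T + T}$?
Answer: $\frac{130991043270323}{40} \approx 3.2748 \cdot 10^{12}$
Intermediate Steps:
$R{\left(T \right)} = 8 + \frac{1}{2 T}$ ($R{\left(T \right)} = 8 + \frac{1}{T + T} = 8 + \frac{1}{2 T}$)
$A = \frac{3999}{500}$ ($A = 8 - \frac{1}{500} = \frac{3999}{500} \approx 7.998$)
$g = \frac{25482654883}{100}$ ($g = \left(1928 + 23657\right) \left(\frac{3999}{500} + 9952\right) = 25585 \cdot \frac{4979999}{500} = \frac{25482654883}{100} \approx 2.5483 \cdot 10^{8}$)
$\left(22355 + \left(103 \left(-92\right) - 28\right)\right) \left(R{\left(-100 \right)} + g\right) = \left(22355 + \left(103 \left(-92\right) - 28\right)\right) \left(\left(8 + \frac{1}{2 \left(-100\right)}\right) + \frac{25482654883}{100}\right) = \left(22355 - 9504\right) \left(\left(8 + \frac{1}{2} \left(- \frac{1}{100}\right)\right) + \frac{25482654883}{100}\right) = \left(22355 - 9504\right) \left(\left(8 - \frac{1}{200}\right) + \frac{25482654883}{100}\right) = 12851 \left(\frac{1599}{200} + \frac{25482654883}{100}\right) = 12851 \cdot \frac{10193062273}{40} = \frac{130991043270323}{40}$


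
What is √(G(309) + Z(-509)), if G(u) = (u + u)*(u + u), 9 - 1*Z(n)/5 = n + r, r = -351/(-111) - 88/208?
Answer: √355833499866/962 ≈ 620.08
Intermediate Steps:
r = 2635/962 (r = -351*(-1/111) - 88*1/208 = 117/37 - 11/26 = 2635/962 ≈ 2.7391)
Z(n) = 30115/962 - 5*n (Z(n) = 45 - 5*(n + 2635/962) = 45 - 5*(2635/962 + n) = 45 + (-13175/962 - 5*n) = 30115/962 - 5*n)
G(u) = 4*u² (G(u) = (2*u)*(2*u) = 4*u²)
√(G(309) + Z(-509)) = √(4*309² + (30115/962 - 5*(-509))) = √(4*95481 + (30115/962 + 2545)) = √(381924 + 2478405/962) = √(369889293/962) = √355833499866/962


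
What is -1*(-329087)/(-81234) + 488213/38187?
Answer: 3010294397/344675862 ≈ 8.7337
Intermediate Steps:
-1*(-329087)/(-81234) + 488213/38187 = 329087*(-1/81234) + 488213*(1/38187) = -329087/81234 + 488213/38187 = 3010294397/344675862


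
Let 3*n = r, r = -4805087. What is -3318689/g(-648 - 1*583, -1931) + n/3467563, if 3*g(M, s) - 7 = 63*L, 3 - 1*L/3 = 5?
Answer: 103568085976886/3859397619 ≈ 26835.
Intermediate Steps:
L = -6 (L = 9 - 3*5 = 9 - 15 = -6)
n = -4805087/3 (n = (1/3)*(-4805087) = -4805087/3 ≈ -1.6017e+6)
g(M, s) = -371/3 (g(M, s) = 7/3 + (63*(-6))/3 = 7/3 + (1/3)*(-378) = 7/3 - 126 = -371/3)
-3318689/g(-648 - 1*583, -1931) + n/3467563 = -3318689/(-371/3) - 4805087/3/3467563 = -3318689*(-3/371) - 4805087/3*1/3467563 = 9956067/371 - 4805087/10402689 = 103568085976886/3859397619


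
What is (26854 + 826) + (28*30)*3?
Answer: 30200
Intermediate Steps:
(26854 + 826) + (28*30)*3 = 27680 + 840*3 = 27680 + 2520 = 30200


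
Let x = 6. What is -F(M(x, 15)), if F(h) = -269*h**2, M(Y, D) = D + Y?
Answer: 118629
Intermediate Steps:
-F(M(x, 15)) = -(-269)*(15 + 6)**2 = -(-269)*21**2 = -(-269)*441 = -1*(-118629) = 118629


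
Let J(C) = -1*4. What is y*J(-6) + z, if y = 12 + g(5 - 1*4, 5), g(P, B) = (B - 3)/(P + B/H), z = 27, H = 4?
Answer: -221/9 ≈ -24.556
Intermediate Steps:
g(P, B) = (-3 + B)/(P + B/4) (g(P, B) = (B - 3)/(P + B/4) = (-3 + B)/(P + B*(1/4)) = (-3 + B)/(P + B/4))
J(C) = -4
y = 116/9 (y = 12 + 4*(-3 + 5)/(5 + 4*(5 - 1*4)) = 12 + 4*2/(5 + 4*(5 - 4)) = 12 + 4*2/(5 + 4*1) = 12 + 4*2/(5 + 4) = 12 + 4*2/9 = 12 + 4*(1/9)*2 = 12 + 8/9 = 116/9 ≈ 12.889)
y*J(-6) + z = (116/9)*(-4) + 27 = -464/9 + 27 = -221/9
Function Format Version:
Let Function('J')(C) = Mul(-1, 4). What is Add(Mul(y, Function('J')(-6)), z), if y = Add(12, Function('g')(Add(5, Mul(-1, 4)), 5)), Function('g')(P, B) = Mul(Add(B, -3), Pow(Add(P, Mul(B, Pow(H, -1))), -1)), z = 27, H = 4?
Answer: Rational(-221, 9) ≈ -24.556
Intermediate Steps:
Function('g')(P, B) = Mul(Pow(Add(P, Mul(Rational(1, 4), B)), -1), Add(-3, B)) (Function('g')(P, B) = Mul(Add(B, -3), Pow(Add(P, Mul(B, Pow(4, -1))), -1)) = Mul(Add(-3, B), Pow(Add(P, Mul(B, Rational(1, 4))), -1)) = Mul(Add(-3, B), Pow(Add(P, Mul(Rational(1, 4), B)), -1)) = Mul(Pow(Add(P, Mul(Rational(1, 4), B)), -1), Add(-3, B)))
Function('J')(C) = -4
y = Rational(116, 9) (y = Add(12, Mul(4, Pow(Add(5, Mul(4, Add(5, Mul(-1, 4)))), -1), Add(-3, 5))) = Add(12, Mul(4, Pow(Add(5, Mul(4, Add(5, -4))), -1), 2)) = Add(12, Mul(4, Pow(Add(5, Mul(4, 1)), -1), 2)) = Add(12, Mul(4, Pow(Add(5, 4), -1), 2)) = Add(12, Mul(4, Pow(9, -1), 2)) = Add(12, Mul(4, Rational(1, 9), 2)) = Add(12, Rational(8, 9)) = Rational(116, 9) ≈ 12.889)
Add(Mul(y, Function('J')(-6)), z) = Add(Mul(Rational(116, 9), -4), 27) = Add(Rational(-464, 9), 27) = Rational(-221, 9)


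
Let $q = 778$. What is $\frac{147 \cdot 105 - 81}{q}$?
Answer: $\frac{7677}{389} \approx 19.735$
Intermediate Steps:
$\frac{147 \cdot 105 - 81}{q} = \frac{147 \cdot 105 - 81}{778} = \left(15435 - 81\right) \frac{1}{778} = 15354 \cdot \frac{1}{778} = \frac{7677}{389}$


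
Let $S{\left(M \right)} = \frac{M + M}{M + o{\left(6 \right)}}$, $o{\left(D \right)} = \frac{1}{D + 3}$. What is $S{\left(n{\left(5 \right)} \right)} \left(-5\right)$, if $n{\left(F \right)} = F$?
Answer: $- \frac{225}{23} \approx -9.7826$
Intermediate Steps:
$o{\left(D \right)} = \frac{1}{3 + D}$
$S{\left(M \right)} = \frac{2 M}{\frac{1}{9} + M}$ ($S{\left(M \right)} = \frac{M + M}{M + \frac{1}{3 + 6}} = \frac{2 M}{M + \frac{1}{9}} = \frac{2 M}{\frac{1}{9} + M}$)
$S{\left(n{\left(5 \right)} \right)} \left(-5\right) = 18 \cdot 5 \frac{1}{1 + 9 \cdot 5} \left(-5\right) = 18 \cdot 5 \frac{1}{1 + 45} \left(-5\right) = 18 \cdot 5 \cdot \frac{1}{46} \left(-5\right) = \frac{45}{23} \left(-5\right) = - \frac{225}{23}$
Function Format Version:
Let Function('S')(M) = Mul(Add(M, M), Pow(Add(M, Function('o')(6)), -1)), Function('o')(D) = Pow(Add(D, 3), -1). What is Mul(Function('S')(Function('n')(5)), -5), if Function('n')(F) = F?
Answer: Rational(-225, 23) ≈ -9.7826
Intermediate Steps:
Function('o')(D) = Pow(Add(3, D), -1)
Function('S')(M) = Mul(2, M, Pow(Add(Rational(1, 9), M), -1)) (Function('S')(M) = Mul(Add(M, M), Pow(Add(M, Pow(Add(3, 6), -1)), -1)) = Mul(Mul(2, M), Pow(Add(M, Pow(9, -1)), -1)) = Mul(Mul(2, M), Pow(Add(M, Rational(1, 9)), -1)) = Mul(Mul(2, M), Pow(Add(Rational(1, 9), M), -1)) = Mul(2, M, Pow(Add(Rational(1, 9), M), -1)))
Mul(Function('S')(Function('n')(5)), -5) = Mul(Mul(18, 5, Pow(Add(1, Mul(9, 5)), -1)), -5) = Mul(Mul(18, 5, Pow(Add(1, 45), -1)), -5) = Mul(Mul(18, 5, Pow(46, -1)), -5) = Mul(Mul(18, 5, Rational(1, 46)), -5) = Mul(Rational(45, 23), -5) = Rational(-225, 23)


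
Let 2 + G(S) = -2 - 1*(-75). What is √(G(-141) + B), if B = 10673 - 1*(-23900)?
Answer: 2*√8661 ≈ 186.13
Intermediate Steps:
G(S) = 71 (G(S) = -2 + (-2 - 1*(-75)) = -2 + (-2 + 75) = -2 + 73 = 71)
B = 34573 (B = 10673 + 23900 = 34573)
√(G(-141) + B) = √(71 + 34573) = √34644 = 2*√8661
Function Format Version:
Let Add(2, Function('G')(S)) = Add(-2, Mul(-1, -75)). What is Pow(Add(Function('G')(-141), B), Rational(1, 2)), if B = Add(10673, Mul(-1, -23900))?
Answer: Mul(2, Pow(8661, Rational(1, 2))) ≈ 186.13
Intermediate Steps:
Function('G')(S) = 71 (Function('G')(S) = Add(-2, Add(-2, Mul(-1, -75))) = Add(-2, Add(-2, 75)) = Add(-2, 73) = 71)
B = 34573 (B = Add(10673, 23900) = 34573)
Pow(Add(Function('G')(-141), B), Rational(1, 2)) = Pow(Add(71, 34573), Rational(1, 2)) = Pow(34644, Rational(1, 2)) = Mul(2, Pow(8661, Rational(1, 2)))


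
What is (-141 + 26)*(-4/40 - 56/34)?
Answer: 6831/34 ≈ 200.91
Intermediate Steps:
(-141 + 26)*(-4/40 - 56/34) = -115*(-4*1/40 - 56*1/34) = -115*(-⅒ - 28/17) = -115*(-297/170) = 6831/34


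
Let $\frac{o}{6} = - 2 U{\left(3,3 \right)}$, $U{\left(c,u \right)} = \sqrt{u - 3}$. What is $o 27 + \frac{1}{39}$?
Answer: $\frac{1}{39} \approx 0.025641$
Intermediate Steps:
$U{\left(c,u \right)} = \sqrt{-3 + u}$
$o = 0$ ($o = 6 \left(- 2 \sqrt{-3 + 3}\right) = 6 \left(- 2 \sqrt{0}\right) = 6 \left(\left(-2\right) 0\right) = 6 \cdot 0 = 0$)
$o 27 + \frac{1}{39} = 0 \cdot 27 + \frac{1}{39} = 0 + \frac{1}{39} = \frac{1}{39}$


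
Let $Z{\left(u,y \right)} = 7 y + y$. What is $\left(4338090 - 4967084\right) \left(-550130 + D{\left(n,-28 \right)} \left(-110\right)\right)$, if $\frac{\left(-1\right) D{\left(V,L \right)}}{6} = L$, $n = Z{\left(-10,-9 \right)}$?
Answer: $357652278340$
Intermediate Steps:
$Z{\left(u,y \right)} = 8 y$
$n = -72$ ($n = 8 \left(-9\right) = -72$)
$D{\left(V,L \right)} = - 6 L$
$\left(4338090 - 4967084\right) \left(-550130 + D{\left(n,-28 \right)} \left(-110\right)\right) = \left(4338090 - 4967084\right) \left(-550130 + \left(-6\right) \left(-28\right) \left(-110\right)\right) = - 628994 \left(-550130 + 168 \left(-110\right)\right) = - 628994 \left(-550130 - 18480\right) = \left(-628994\right) \left(-568610\right) = 357652278340$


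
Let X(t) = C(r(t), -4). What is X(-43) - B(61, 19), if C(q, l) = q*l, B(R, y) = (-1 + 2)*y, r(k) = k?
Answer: 153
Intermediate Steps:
B(R, y) = y (B(R, y) = 1*y = y)
C(q, l) = l*q
X(t) = -4*t
X(-43) - B(61, 19) = -4*(-43) - 1*19 = 172 - 19 = 153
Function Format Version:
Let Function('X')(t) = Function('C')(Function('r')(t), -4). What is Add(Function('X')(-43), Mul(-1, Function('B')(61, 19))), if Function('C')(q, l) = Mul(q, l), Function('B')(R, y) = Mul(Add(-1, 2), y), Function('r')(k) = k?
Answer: 153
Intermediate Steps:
Function('B')(R, y) = y (Function('B')(R, y) = Mul(1, y) = y)
Function('C')(q, l) = Mul(l, q)
Function('X')(t) = Mul(-4, t)
Add(Function('X')(-43), Mul(-1, Function('B')(61, 19))) = Add(Mul(-4, -43), Mul(-1, 19)) = Add(172, -19) = 153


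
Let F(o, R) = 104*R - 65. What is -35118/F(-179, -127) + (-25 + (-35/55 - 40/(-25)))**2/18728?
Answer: 503177242333/187986162650 ≈ 2.6767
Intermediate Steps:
F(o, R) = -65 + 104*R
-35118/F(-179, -127) + (-25 + (-35/55 - 40/(-25)))**2/18728 = -35118/(-65 + 104*(-127)) + (-25 + (-35/55 - 40/(-25)))**2/18728 = -35118/(-65 - 13208) + (-25 + (-35*1/55 - 40*(-1/25)))**2*(1/18728) = -35118/(-13273) + (-25 + (-7/11 + 8/5))**2*(1/18728) = -35118*(-1/13273) + (-25 + 53/55)**2*(1/18728) = 35118/13273 + (-1322/55)**2*(1/18728) = 35118/13273 + (1747684/3025)*(1/18728) = 35118/13273 + 436921/14163050 = 503177242333/187986162650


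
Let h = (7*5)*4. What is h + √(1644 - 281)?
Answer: 140 + √1363 ≈ 176.92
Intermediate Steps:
h = 140 (h = 35*4 = 140)
h + √(1644 - 281) = 140 + √(1644 - 281) = 140 + √1363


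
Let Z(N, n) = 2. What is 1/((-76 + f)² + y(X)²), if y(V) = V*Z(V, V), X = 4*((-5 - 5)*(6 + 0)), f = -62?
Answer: 1/249444 ≈ 4.0089e-6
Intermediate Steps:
X = -240 (X = 4*(-10*6) = 4*(-60) = -240)
y(V) = 2*V (y(V) = V*2 = 2*V)
1/((-76 + f)² + y(X)²) = 1/((-76 - 62)² + (2*(-240))²) = 1/((-138)² + (-480)²) = 1/(19044 + 230400) = 1/249444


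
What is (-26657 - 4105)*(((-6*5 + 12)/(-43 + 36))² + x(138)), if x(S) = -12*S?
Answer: 2486184840/49 ≈ 5.0738e+7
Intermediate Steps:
(-26657 - 4105)*(((-6*5 + 12)/(-43 + 36))² + x(138)) = (-26657 - 4105)*(((-6*5 + 12)/(-43 + 36))² - 12*138) = -30762*(((-30 + 12)/(-7))² - 1656) = -30762*((-18*(-⅐))² - 1656) = -30762*((18/7)² - 1656) = -30762*(324/49 - 1656) = -30762*(-80820/49) = 2486184840/49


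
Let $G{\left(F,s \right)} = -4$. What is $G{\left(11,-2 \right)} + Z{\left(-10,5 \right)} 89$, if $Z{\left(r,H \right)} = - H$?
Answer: $-449$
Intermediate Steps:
$G{\left(11,-2 \right)} + Z{\left(-10,5 \right)} 89 = -4 + \left(-1\right) 5 \cdot 89 = -4 - 445 = -449$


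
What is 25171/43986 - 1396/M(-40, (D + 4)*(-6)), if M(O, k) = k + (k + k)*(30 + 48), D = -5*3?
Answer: 11078747/25321274 ≈ 0.43753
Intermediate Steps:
D = -15
M(O, k) = 157*k (M(O, k) = k + (2*k)*78 = k + 156*k = 157*k)
25171/43986 - 1396/M(-40, (D + 4)*(-6)) = 25171/43986 - 1396*(-1/(942*(-15 + 4))) = 25171*(1/43986) - 1396/(157*(-11*(-6))) = 25171/43986 - 1396/(157*66) = 25171/43986 - 1396/10362 = 25171/43986 - 1396*1/10362 = 25171/43986 - 698/5181 = 11078747/25321274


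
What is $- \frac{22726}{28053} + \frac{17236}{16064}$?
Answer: $\frac{29612761}{112660848} \approx 0.26285$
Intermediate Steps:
$- \frac{22726}{28053} + \frac{17236}{16064} = \left(-22726\right) \frac{1}{28053} + 17236 \cdot \frac{1}{16064} = - \frac{22726}{28053} + \frac{4309}{4016} = \frac{29612761}{112660848}$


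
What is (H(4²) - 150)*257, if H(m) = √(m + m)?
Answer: -38550 + 1028*√2 ≈ -37096.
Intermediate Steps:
H(m) = √2*√m (H(m) = √(2*m) = √2*√m)
(H(4²) - 150)*257 = (√2*√(4²) - 150)*257 = (√2*√16 - 150)*257 = (√2*4 - 150)*257 = (4*√2 - 150)*257 = (-150 + 4*√2)*257 = -38550 + 1028*√2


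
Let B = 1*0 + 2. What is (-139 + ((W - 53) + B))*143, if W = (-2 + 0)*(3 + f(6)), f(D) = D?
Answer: -29744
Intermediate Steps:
B = 2 (B = 0 + 2 = 2)
W = -18 (W = (-2 + 0)*(3 + 6) = -2*9 = -18)
(-139 + ((W - 53) + B))*143 = (-139 + ((-18 - 53) + 2))*143 = (-139 + (-71 + 2))*143 = (-139 - 69)*143 = -208*143 = -29744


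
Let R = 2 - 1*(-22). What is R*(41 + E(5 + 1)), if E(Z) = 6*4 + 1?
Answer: 1584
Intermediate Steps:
R = 24 (R = 2 + 22 = 24)
E(Z) = 25 (E(Z) = 24 + 1 = 25)
R*(41 + E(5 + 1)) = 24*(41 + 25) = 24*66 = 1584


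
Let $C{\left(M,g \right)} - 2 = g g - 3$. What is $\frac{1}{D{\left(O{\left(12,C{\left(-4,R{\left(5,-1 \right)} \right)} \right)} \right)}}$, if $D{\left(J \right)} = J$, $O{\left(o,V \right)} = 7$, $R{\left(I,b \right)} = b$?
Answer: $\frac{1}{7} \approx 0.14286$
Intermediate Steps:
$C{\left(M,g \right)} = -1 + g^{2}$ ($C{\left(M,g \right)} = 2 + \left(g g - 3\right) = 2 + \left(g^{2} - 3\right) = 2 + \left(-3 + g^{2}\right) = -1 + g^{2}$)
$\frac{1}{D{\left(O{\left(12,C{\left(-4,R{\left(5,-1 \right)} \right)} \right)} \right)}} = \frac{1}{7}$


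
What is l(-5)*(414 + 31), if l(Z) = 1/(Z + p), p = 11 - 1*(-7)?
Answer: 445/13 ≈ 34.231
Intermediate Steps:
p = 18 (p = 11 + 7 = 18)
l(Z) = 1/(18 + Z) (l(Z) = 1/(Z + 18) = 1/(18 + Z))
l(-5)*(414 + 31) = (414 + 31)/(18 - 5) = 445/13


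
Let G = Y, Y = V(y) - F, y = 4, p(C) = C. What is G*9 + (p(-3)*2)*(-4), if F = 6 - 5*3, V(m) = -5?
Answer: 60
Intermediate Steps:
F = -9 (F = 6 - 15 = -9)
Y = 4 (Y = -5 - 1*(-9) = -5 + 9 = 4)
G = 4
G*9 + (p(-3)*2)*(-4) = 4*9 - 3*2*(-4) = 36 - 6*(-4) = 36 + 24 = 60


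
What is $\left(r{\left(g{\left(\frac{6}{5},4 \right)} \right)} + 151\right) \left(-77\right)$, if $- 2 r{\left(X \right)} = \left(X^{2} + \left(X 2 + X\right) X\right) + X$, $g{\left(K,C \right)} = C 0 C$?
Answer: $-11627$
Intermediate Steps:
$g{\left(K,C \right)} = 0$ ($g{\left(K,C \right)} = 0 C = 0$)
$r{\left(X \right)} = - 2 X^{2} - \frac{X}{2}$ ($r{\left(X \right)} = - \frac{\left(X^{2} + \left(X 2 + X\right) X\right) + X}{2} = - \frac{\left(X^{2} + \left(2 X + X\right) X\right) + X}{2} = - \frac{\left(X^{2} + 3 X X\right) + X}{2} = - \frac{\left(X^{2} + 3 X^{2}\right) + X}{2} = - \frac{4 X^{2} + X}{2} = - \frac{X + 4 X^{2}}{2} = - 2 X^{2} - \frac{X}{2}$)
$\left(r{\left(g{\left(\frac{6}{5},4 \right)} \right)} + 151\right) \left(-77\right) = \left(\left(- \frac{1}{2}\right) 0 \left(1 + 4 \cdot 0\right) + 151\right) \left(-77\right) = \left(\left(- \frac{1}{2}\right) 0 \left(1 + 0\right) + 151\right) \left(-77\right) = \left(\left(- \frac{1}{2}\right) 0 \cdot 1 + 151\right) \left(-77\right) = \left(0 + 151\right) \left(-77\right) = 151 \left(-77\right) = -11627$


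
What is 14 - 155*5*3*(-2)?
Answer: 4664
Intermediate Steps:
14 - 155*5*3*(-2) = 14 - 2325*(-2) = 14 - 155*(-30) = 14 + 4650 = 4664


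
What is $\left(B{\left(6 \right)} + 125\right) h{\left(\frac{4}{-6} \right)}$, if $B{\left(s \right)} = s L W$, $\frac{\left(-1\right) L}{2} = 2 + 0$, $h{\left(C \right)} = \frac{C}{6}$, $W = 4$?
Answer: $- \frac{29}{9} \approx -3.2222$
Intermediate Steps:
$h{\left(C \right)} = \frac{C}{6}$ ($h{\left(C \right)} = C \frac{1}{6} = \frac{C}{6}$)
$L = -4$ ($L = - 2 \left(2 + 0\right) = \left(-2\right) 2 = -4$)
$B{\left(s \right)} = - 16 s$ ($B{\left(s \right)} = s \left(-4\right) 4 = - 4 s 4 = - 16 s$)
$\left(B{\left(6 \right)} + 125\right) h{\left(\frac{4}{-6} \right)} = \left(\left(-16\right) 6 + 125\right) \frac{4 \frac{1}{-6}}{6} = \left(-96 + 125\right) \frac{4 \left(- \frac{1}{6}\right)}{6} = 29 \cdot \frac{1}{6} \left(- \frac{2}{3}\right) = 29 \left(- \frac{1}{9}\right) = - \frac{29}{9}$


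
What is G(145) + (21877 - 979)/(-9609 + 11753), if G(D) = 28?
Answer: 40465/1072 ≈ 37.747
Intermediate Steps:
G(145) + (21877 - 979)/(-9609 + 11753) = 28 + (21877 - 979)/(-9609 + 11753) = 28 + 20898/2144 = 28 + 20898*(1/2144) = 28 + 10449/1072 = 40465/1072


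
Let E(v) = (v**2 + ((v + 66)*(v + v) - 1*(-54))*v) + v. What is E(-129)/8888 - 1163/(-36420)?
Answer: -9500776957/40462620 ≈ -234.80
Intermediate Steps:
E(v) = v + v**2 + v*(54 + 2*v*(66 + v)) (E(v) = (v**2 + ((66 + v)*(2*v) + 54)*v) + v = (v**2 + (2*v*(66 + v) + 54)*v) + v = (v**2 + (54 + 2*v*(66 + v))*v) + v = (v**2 + v*(54 + 2*v*(66 + v))) + v = v + v**2 + v*(54 + 2*v*(66 + v)))
E(-129)/8888 - 1163/(-36420) = -129*(55 + 2*(-129)**2 + 133*(-129))/8888 - 1163/(-36420) = -129*(55 + 2*16641 - 17157)*(1/8888) - 1163*(-1/36420) = -129*(55 + 33282 - 17157)*(1/8888) + 1163/36420 = -129*16180*(1/8888) + 1163/36420 = -2087220*1/8888 + 1163/36420 = -521805/2222 + 1163/36420 = -9500776957/40462620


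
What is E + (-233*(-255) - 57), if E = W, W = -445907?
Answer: -386549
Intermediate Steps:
E = -445907
E + (-233*(-255) - 57) = -445907 + (-233*(-255) - 57) = -445907 + (59415 - 57) = -445907 + 59358 = -386549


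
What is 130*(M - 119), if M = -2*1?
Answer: -15730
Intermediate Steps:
M = -2
130*(M - 119) = 130*(-2 - 119) = 130*(-121) = -15730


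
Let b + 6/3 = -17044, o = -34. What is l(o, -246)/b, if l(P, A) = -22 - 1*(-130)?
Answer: -6/947 ≈ -0.0063358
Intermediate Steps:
l(P, A) = 108 (l(P, A) = -22 + 130 = 108)
b = -17046 (b = -2 - 17044 = -17046)
l(o, -246)/b = 108/(-17046) = 108*(-1/17046) = -6/947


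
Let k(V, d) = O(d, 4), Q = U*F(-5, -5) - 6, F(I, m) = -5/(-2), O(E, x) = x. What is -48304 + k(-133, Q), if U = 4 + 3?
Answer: -48300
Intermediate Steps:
U = 7
F(I, m) = 5/2 (F(I, m) = -5*(-½) = 5/2)
Q = 23/2 (Q = 7*(5/2) - 6 = 35/2 - 6 = 23/2 ≈ 11.500)
k(V, d) = 4
-48304 + k(-133, Q) = -48304 + 4 = -48300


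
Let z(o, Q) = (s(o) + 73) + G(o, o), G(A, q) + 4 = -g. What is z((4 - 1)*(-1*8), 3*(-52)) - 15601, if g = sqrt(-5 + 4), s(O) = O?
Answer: -15556 - I ≈ -15556.0 - 1.0*I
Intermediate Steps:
g = I (g = sqrt(-1) = I ≈ 1.0*I)
G(A, q) = -4 - I
z(o, Q) = 69 + o - I (z(o, Q) = (o + 73) + (-4 - I) = (73 + o) + (-4 - I) = 69 + o - I)
z((4 - 1)*(-1*8), 3*(-52)) - 15601 = (69 + (4 - 1)*(-1*8) - I) - 15601 = (69 + 3*(-8) - I) - 15601 = (69 - 24 - I) - 15601 = (45 - I) - 15601 = -15556 - I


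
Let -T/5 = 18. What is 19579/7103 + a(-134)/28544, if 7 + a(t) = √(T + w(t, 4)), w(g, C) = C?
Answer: 558813255/202748032 + I*√86/28544 ≈ 2.7562 + 0.00032489*I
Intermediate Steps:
T = -90 (T = -5*18 = -90)
a(t) = -7 + I*√86 (a(t) = -7 + √(-90 + 4) = -7 + √(-86) = -7 + I*√86)
19579/7103 + a(-134)/28544 = 19579/7103 + (-7 + I*√86)/28544 = 19579*(1/7103) + (-7 + I*√86)*(1/28544) = 19579/7103 + (-7/28544 + I*√86/28544) = 558813255/202748032 + I*√86/28544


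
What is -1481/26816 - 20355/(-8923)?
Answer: 532624717/239279168 ≈ 2.2260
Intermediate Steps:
-1481/26816 - 20355/(-8923) = -1481*1/26816 - 20355*(-1/8923) = -1481/26816 + 20355/8923 = 532624717/239279168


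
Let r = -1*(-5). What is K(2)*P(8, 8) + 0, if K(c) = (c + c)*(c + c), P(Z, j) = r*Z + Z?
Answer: 768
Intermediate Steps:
r = 5
P(Z, j) = 6*Z (P(Z, j) = 5*Z + Z = 6*Z)
K(c) = 4*c² (K(c) = (2*c)*(2*c) = 4*c²)
K(2)*P(8, 8) + 0 = (4*2²)*(6*8) + 0 = (4*4)*48 + 0 = 16*48 + 0 = 768 + 0 = 768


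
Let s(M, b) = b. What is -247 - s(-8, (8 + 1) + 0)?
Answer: -256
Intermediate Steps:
-247 - s(-8, (8 + 1) + 0) = -247 - ((8 + 1) + 0) = -247 - (9 + 0) = -247 - 1*9 = -247 - 9 = -256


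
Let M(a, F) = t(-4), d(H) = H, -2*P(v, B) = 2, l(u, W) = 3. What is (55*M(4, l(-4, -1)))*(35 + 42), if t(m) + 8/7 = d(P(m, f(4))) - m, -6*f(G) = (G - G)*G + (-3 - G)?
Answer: 7865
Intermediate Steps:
f(G) = 1/2 + G/6 (f(G) = -((G - G)*G + (-3 - G))/6 = -(0*G + (-3 - G))/6 = -(0 + (-3 - G))/6 = -(-3 - G)/6 = 1/2 + G/6)
P(v, B) = -1 (P(v, B) = -1/2*2 = -1)
t(m) = -15/7 - m (t(m) = -8/7 + (-1 - m) = -15/7 - m)
M(a, F) = 13/7 (M(a, F) = -15/7 - 1*(-4) = -15/7 + 4 = 13/7)
(55*M(4, l(-4, -1)))*(35 + 42) = (55*(13/7))*(35 + 42) = (715/7)*77 = 7865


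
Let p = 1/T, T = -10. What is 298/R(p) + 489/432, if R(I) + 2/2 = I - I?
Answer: -42749/144 ≈ -296.87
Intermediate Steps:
p = -⅒ (p = 1/(-10) = -⅒ ≈ -0.10000)
R(I) = -1 (R(I) = -1 + (I - I) = -1 + 0 = -1)
298/R(p) + 489/432 = 298/(-1) + 489/432 = 298*(-1) + 489*(1/432) = -298 + 163/144 = -42749/144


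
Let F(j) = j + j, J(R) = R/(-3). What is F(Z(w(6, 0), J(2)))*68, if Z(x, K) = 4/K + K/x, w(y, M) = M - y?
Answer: -7208/9 ≈ -800.89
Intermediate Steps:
J(R) = -R/3 (J(R) = R*(-⅓) = -R/3)
F(j) = 2*j
F(Z(w(6, 0), J(2)))*68 = (2*(4/((-⅓*2)) + (-⅓*2)/(0 - 1*6)))*68 = (2*(4/(-⅔) - 2/(3*(0 - 6))))*68 = (2*(4*(-3/2) - ⅔/(-6)))*68 = (2*(-6 - ⅔*(-⅙)))*68 = (2*(-6 + ⅑))*68 = (2*(-53/9))*68 = -106/9*68 = -7208/9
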